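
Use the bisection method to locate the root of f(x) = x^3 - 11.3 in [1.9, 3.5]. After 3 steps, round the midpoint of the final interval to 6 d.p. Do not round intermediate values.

2.200000

f(1.900000) = -4.441000, f(3.500000) = 31.575000 (opposite signs)
step 1: m = 2.700000, f(m) = 8.383000 > 0 → root in [1.900000, 2.700000]
step 2: m = 2.300000, f(m) = 0.867000 > 0 → root in [1.900000, 2.300000]
step 3: m = 2.100000, f(m) = -2.039000 < 0 → root in [2.100000, 2.300000]
Midpoint of [2.100000, 2.300000] = 2.200000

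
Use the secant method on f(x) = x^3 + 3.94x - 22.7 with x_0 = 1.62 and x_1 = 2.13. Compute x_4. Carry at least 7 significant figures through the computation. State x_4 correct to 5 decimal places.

f(x_0) = -12.065672, f(x_1) = -4.644203
x_2 = 2.130000 - (-4.644203)·(2.130000 - 1.620000)/(-4.644203 - (-12.065672)) = 2.449148; f(x_2) = 1.640421
x_3 = 2.449148 - (1.640421)·(2.449148 - 2.130000)/(1.640421 - (-4.644203)) = 2.365843; f(x_3) = -0.136447
x_4 = 2.365843 - (-0.136447)·(2.365843 - 2.449148)/(-0.136447 - (1.640421)) = 2.372240; f(x_4) = -0.003536

2.37224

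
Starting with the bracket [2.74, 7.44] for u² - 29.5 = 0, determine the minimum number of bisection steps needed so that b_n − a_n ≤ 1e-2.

Initial width b − a = 7.44 − 2.74 = 4.700000.
After n steps the width is (b−a)/2^n; need (b−a)/2^n ≤ 1e-2.
So n ≥ log₂(4.700000/1e-2) = log₂(470.0000) ≈ 8.8765.
Hence n = 9.

9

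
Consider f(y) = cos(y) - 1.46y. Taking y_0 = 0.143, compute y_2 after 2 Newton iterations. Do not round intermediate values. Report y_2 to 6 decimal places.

0.575462

Newton update: y ← y − f(y)/f'(y).
f'(y) = -sin(y) - 1.46
y_0 = 0.143000: f = 0.781013, f' = -1.602513 → y_1 = 0.143000 - (0.781013)/(-1.602513) = 0.630368
y_1 = 0.630368: f = -0.112526, f' = -2.049442 → y_2 = 0.630368 - (-0.112526)/(-2.049442) = 0.575462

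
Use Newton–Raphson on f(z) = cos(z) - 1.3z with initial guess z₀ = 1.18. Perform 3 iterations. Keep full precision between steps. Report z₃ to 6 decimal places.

0.624185

f'(z) = -sin(z) - 1.3
z_0 = 1.180000: f = -1.153075, f' = -2.224606 → z_1 = 1.180000 - (-1.153075)/(-2.224606) = 0.661672
z_1 = 0.661672: f = -0.071208, f' = -1.914437 → z_2 = 0.661672 - (-0.071208)/(-1.914437) = 0.624477
z_2 = 0.624477: f = -0.000551, f' = -1.884673 → z_3 = 0.624477 - (-0.000551)/(-1.884673) = 0.624185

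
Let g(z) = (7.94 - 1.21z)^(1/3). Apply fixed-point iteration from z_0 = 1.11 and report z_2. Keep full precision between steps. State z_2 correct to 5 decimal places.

z_1 = g(1.110000) = 1.875484
z_2 = g(1.875484) = 1.783246

1.78325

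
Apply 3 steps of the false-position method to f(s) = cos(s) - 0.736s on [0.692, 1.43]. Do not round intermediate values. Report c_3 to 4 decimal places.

0.8729

f(0.692000) = 0.260659, f(1.430000) = -0.912148
step 1: c = 0.856022, f(c) = 0.025414 > 0 → new bracket [0.856022, 1.430000]
step 2: c = 0.871581, f(c) = 0.002134 > 0 → new bracket [0.871581, 1.430000]
step 3: c = 0.872884, f(c) = 0.000177 > 0 → new bracket [0.872884, 1.430000]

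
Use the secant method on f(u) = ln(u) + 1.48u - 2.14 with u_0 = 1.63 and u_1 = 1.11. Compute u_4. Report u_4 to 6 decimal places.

1.279443

f(u_0) = 0.760980, f(u_1) = -0.392840
u_2 = 1.110000 - (-0.392840)·(1.110000 - 1.630000)/(-0.392840 - (0.760980)) = 1.287044; f(u_2) = 0.017173
u_3 = 1.287044 - (0.017173)·(1.287044 - 1.110000)/(0.017173 - (-0.392840)) = 1.279629; f(u_3) = 0.000420
u_4 = 1.279629 - (0.000420)·(1.279629 - 1.287044)/(0.000420 - (0.017173)) = 1.279443; f(u_4) = -0.000000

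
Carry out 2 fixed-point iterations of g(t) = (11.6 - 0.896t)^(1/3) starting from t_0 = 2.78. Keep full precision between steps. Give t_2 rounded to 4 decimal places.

t_1 = g(2.780000) = 2.088457
t_2 = g(2.088457) = 2.134776

2.1348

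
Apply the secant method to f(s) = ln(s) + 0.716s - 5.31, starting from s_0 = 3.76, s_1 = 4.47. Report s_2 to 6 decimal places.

5.107849

f(s_0) = -1.293421, f(s_1) = -0.612092
s_2 = 4.470000 - (-0.612092)·(4.470000 - 3.760000)/(-0.612092 - (-1.293421)) = 5.107849; f(s_2) = -0.022002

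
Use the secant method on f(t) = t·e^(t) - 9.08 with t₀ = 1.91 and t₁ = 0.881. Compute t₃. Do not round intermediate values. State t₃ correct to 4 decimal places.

1.7832

f(t_0) = 3.818400, f(t_1) = -6.953872
t_2 = 0.881000 - (-6.953872)·(0.881000 - 1.910000)/(-6.953872 - (3.818400)) = 1.545255; f(t_2) = -1.834042
t_3 = 1.545255 - (-1.834042)·(1.545255 - 0.881000)/(-1.834042 - (-6.953872)) = 1.783206; f(t_3) = 1.528118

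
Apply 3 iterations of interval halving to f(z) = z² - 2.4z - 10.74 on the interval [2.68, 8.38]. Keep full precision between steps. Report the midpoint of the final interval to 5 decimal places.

f(2.680000) = -9.989600, f(8.380000) = 39.372400 (opposite signs)
step 1: m = 5.530000, f(m) = 6.568900 > 0 → root in [2.680000, 5.530000]
step 2: m = 4.105000, f(m) = -3.740975 < 0 → root in [4.105000, 5.530000]
step 3: m = 4.817500, f(m) = 0.906306 > 0 → root in [4.105000, 4.817500]
Midpoint of [4.105000, 4.817500] = 4.461250

4.46125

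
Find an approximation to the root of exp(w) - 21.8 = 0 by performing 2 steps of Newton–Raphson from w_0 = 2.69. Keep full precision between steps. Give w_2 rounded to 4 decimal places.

3.0857

f'(w) = exp(w)
w_0 = 2.690000: f = -7.068324, f' = 14.731676 → w_1 = 2.690000 - (-7.068324)/(14.731676) = 3.169804
w_1 = 3.169804: f = 2.002830, f' = 23.802830 → w_2 = 3.169804 - (2.002830)/(23.802830) = 3.085662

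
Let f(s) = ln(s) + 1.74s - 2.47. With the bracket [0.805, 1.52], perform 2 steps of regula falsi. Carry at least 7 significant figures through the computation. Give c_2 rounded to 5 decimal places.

1.27952

False-position update: c = (a·f(b) − b·f(a))/(f(b) − f(a)); replace the endpoint whose sign matches f(c).
f(0.805000) = -1.286213, f(1.520000) = 0.593510
step 1: c = 1.294243, f(c) = 0.039910 > 0 → new bracket [0.805000, 1.294243]
step 2: c = 1.279520, f(c) = 0.002849 > 0 → new bracket [0.805000, 1.279520]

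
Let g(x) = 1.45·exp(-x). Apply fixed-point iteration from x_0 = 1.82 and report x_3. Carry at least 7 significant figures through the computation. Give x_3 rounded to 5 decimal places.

x_1 = g(1.820000) = 0.234937
x_2 = g(0.234937) = 1.146400
x_3 = g(1.146400) = 0.460779

0.46078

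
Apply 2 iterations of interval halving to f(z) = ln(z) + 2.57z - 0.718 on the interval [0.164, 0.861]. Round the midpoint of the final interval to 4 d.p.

0.5996

f(0.164000) = -2.104409, f(0.861000) = 1.345109 (opposite signs)
step 1: m = 0.512500, f(m) = -0.069330 < 0 → root in [0.512500, 0.861000]
step 2: m = 0.686750, f(m) = 0.671163 > 0 → root in [0.512500, 0.686750]
Midpoint of [0.512500, 0.686750] = 0.599625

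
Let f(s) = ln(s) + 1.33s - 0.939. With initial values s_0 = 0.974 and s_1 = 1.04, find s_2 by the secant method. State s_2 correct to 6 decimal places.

0.831934

Secant update: s_(k+1) = s_k − f(s_k)·(s_k − s_(k-1))/(f(s_k) − f(s_(k-1))).
f(s_0) = 0.330076, f(s_1) = 0.483421
s_2 = 1.040000 - (0.483421)·(1.040000 - 0.974000)/(0.483421 - (0.330076)) = 0.831934; f(s_2) = -0.016529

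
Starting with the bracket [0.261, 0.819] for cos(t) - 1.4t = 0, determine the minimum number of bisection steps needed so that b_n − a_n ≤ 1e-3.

Initial width b − a = 0.819 − 0.261 = 0.558000.
After n steps the width is (b−a)/2^n; need (b−a)/2^n ≤ 1e-3.
So n ≥ log₂(0.558000/1e-3) = log₂(558.0000) ≈ 9.1241.
Hence n = 10.

10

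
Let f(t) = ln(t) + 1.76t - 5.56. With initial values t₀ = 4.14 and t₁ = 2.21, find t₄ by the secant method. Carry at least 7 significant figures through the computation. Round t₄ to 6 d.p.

f(t_0) = 3.147096, f(t_1) = -0.877407
t_2 = 2.210000 - (-0.877407)·(2.210000 - 4.140000)/(-0.877407 - (3.147096)) = 2.630772; f(t_2) = 0.037435
t_3 = 2.630772 - (0.037435)·(2.630772 - 2.210000)/(0.037435 - (-0.877407)) = 2.613554; f(t_3) = 0.000565
t_4 = 2.613554 - (0.000565)·(2.613554 - 2.630772)/(0.000565 - (0.037435)) = 2.613290; f(t_4) = -0.000000

2.613290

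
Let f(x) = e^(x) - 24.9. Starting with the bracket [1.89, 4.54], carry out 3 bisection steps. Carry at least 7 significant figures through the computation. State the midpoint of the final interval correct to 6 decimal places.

3.049375

f(1.890000) = -18.280631, f(4.540000) = 68.790800 (opposite signs)
step 1: m = 3.215000, f(m) = 0.003292 > 0 → root in [1.890000, 3.215000]
step 2: m = 2.552500, f(m) = -12.060838 < 0 → root in [2.552500, 3.215000]
step 3: m = 2.883750, f(m) = -7.018798 < 0 → root in [2.883750, 3.215000]
Midpoint of [2.883750, 3.215000] = 3.049375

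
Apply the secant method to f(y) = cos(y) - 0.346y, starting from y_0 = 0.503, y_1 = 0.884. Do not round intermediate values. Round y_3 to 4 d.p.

1.1552

Secant update: y_(k+1) = y_k − f(y_k)·(y_k − y_(k-1))/(f(y_k) − f(y_(k-1))).
f(y_0) = 0.702102, f(y_1) = 0.328199
y_2 = 0.884000 - (0.328199)·(0.884000 - 0.503000)/(0.328199 - (0.702102)) = 1.218428; f(y_2) = -0.076455
y_3 = 1.218428 - (-0.076455)·(1.218428 - 0.884000)/(-0.076455 - (0.328199)) = 1.155242; f(y_3) = 0.003984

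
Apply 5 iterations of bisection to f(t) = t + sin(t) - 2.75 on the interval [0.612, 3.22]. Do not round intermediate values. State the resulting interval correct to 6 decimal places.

[1.753000, 1.834500]

f(0.612000) = -1.563494, f(3.220000) = 0.391673 (opposite signs)
step 1: m = 1.916000, f(m) = 0.107007 > 0 → root in [0.612000, 1.916000]
step 2: m = 1.264000, f(m) = -0.532694 < 0 → root in [1.264000, 1.916000]
step 3: m = 1.590000, f(m) = -0.160184 < 0 → root in [1.590000, 1.916000]
step 4: m = 1.753000, f(m) = -0.013553 < 0 → root in [1.753000, 1.916000]
step 5: m = 1.834500, f(m) = 0.049931 > 0 → root in [1.753000, 1.834500]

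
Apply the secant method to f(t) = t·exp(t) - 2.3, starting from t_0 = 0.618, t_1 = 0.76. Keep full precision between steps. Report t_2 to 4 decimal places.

0.9603

Secant update: t_(k+1) = t_k − f(t_k)·(t_k − t_(k-1))/(f(t_k) − f(t_(k-1))).
f(t_0) = -1.153478, f(t_1) = -0.674910
t_2 = 0.760000 - (-0.674910)·(0.760000 - 0.618000)/(-0.674910 - (-1.153478)) = 0.960258; f(t_2) = 0.208552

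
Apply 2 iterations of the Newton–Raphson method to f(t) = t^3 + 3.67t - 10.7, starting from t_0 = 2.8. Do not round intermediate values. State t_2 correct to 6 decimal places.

Newton update: t ← t − f(t)/f'(t).
f'(t) = 3t^2 + 3.67
t_0 = 2.800000: f = 21.528000, f' = 27.190000 → t_1 = 2.800000 - (21.528000)/(27.190000) = 2.008238
t_1 = 2.008238: f = 4.769502, f' = 15.769063 → t_2 = 2.008238 - (4.769502)/(15.769063) = 1.705779

1.705779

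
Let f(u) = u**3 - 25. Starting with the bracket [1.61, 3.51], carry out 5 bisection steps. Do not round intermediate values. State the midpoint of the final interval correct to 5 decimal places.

2.94594

f(1.610000) = -20.826719, f(3.510000) = 18.243551 (opposite signs)
step 1: m = 2.560000, f(m) = -8.222784 < 0 → root in [2.560000, 3.510000]
step 2: m = 3.035000, f(m) = 2.956068 > 0 → root in [2.560000, 3.035000]
step 3: m = 2.797500, f(m) = -3.106748 < 0 → root in [2.797500, 3.035000]
step 4: m = 2.916250, f(m) = -0.198711 < 0 → root in [2.916250, 3.035000]
step 5: m = 2.975625, f(m) = 1.347208 > 0 → root in [2.916250, 2.975625]
Midpoint of [2.916250, 2.975625] = 2.945938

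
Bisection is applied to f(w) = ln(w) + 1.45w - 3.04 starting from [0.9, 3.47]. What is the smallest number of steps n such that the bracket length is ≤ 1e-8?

28

Initial width b − a = 3.47 − 0.9 = 2.570000.
After n steps the width is (b−a)/2^n; need (b−a)/2^n ≤ 1e-8.
So n ≥ log₂(2.570000/1e-8) = log₂(257000000.0000) ≈ 27.9372.
Hence n = 28.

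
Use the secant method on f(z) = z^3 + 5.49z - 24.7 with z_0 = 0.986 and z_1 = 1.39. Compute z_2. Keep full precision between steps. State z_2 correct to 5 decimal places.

Secant update: z_(k+1) = z_k − f(z_k)·(z_k − z_(k-1))/(f(z_k) − f(z_(k-1))).
f(z_0) = -18.328275, f(z_1) = -14.383281
z_2 = 1.390000 - (-14.383281)·(1.390000 - 0.986000)/(-14.383281 - (-18.328275)) = 2.862967; f(z_2) = 14.484226

2.86297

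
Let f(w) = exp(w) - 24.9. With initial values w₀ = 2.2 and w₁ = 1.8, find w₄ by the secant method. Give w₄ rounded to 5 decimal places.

2.85375

f(w_0) = -15.874987, f(w_1) = -18.850353
w_2 = 1.800000 - (-18.850353)·(1.800000 - 2.200000)/(-18.850353 - (-15.874987)) = 4.334189; f(w_2) = 51.363114
w_3 = 4.334189 - (51.363114)·(4.334189 - 1.800000)/(51.363114 - (-18.850353)) = 2.480359; f(w_3) = -12.954448
w_4 = 2.480359 - (-12.954448)·(2.480359 - 4.334189)/(-12.954448 - (51.363114)) = 2.853746; f(w_4) = -7.547335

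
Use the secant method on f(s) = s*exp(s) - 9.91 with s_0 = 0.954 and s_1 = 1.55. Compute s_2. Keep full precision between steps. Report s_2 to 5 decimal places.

1.87198

Secant update: s_(k+1) = s_k − f(s_k)·(s_k − s_(k-1))/(f(s_k) − f(s_(k-1))).
f(s_0) = -7.433346, f(s_1) = -2.607221
s_2 = 1.550000 - (-2.607221)·(1.550000 - 0.954000)/(-2.607221 - (-7.433346)) = 1.871978; f(s_2) = 2.259988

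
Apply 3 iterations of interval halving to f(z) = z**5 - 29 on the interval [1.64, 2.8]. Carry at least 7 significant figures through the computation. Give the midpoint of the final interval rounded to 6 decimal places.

2.002500

f(1.640000) = -17.136325, f(2.800000) = 143.103680 (opposite signs)
step 1: m = 2.220000, f(m) = 24.921861 > 0 → root in [1.640000, 2.220000]
step 2: m = 1.930000, f(m) = -2.221482 < 0 → root in [1.930000, 2.220000]
step 3: m = 2.075000, f(m) = 9.467194 > 0 → root in [1.930000, 2.075000]
Midpoint of [1.930000, 2.075000] = 2.002500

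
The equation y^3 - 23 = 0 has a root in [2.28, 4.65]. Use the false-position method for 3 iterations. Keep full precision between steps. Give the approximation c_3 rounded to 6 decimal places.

2.790682

f(2.280000) = -11.147648, f(4.650000) = 77.544625
step 1: c = 2.577883, f(c) = -5.868727 < 0 → new bracket [2.577883, 4.650000]
step 2: c = 2.723671, f(c) = -2.794756 < 0 → new bracket [2.723671, 4.650000]
step 3: c = 2.790682, f(c) = -1.266424 < 0 → new bracket [2.790682, 4.650000]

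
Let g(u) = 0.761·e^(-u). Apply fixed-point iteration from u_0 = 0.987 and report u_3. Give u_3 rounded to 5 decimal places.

u_1 = g(0.987000) = 0.283619
u_2 = g(0.283619) = 0.573073
u_3 = g(0.573073) = 0.429044

0.42904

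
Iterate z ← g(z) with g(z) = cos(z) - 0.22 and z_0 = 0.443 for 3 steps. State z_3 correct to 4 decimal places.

z_1 = g(0.443000) = 0.683470
z_2 = g(0.683470) = 0.555386
z_3 = g(0.555386) = 0.629697

0.6297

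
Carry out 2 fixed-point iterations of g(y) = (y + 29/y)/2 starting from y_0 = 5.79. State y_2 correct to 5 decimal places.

5.38518

y_1 = g(5.790000) = 5.399318
y_2 = g(5.399318) = 5.385183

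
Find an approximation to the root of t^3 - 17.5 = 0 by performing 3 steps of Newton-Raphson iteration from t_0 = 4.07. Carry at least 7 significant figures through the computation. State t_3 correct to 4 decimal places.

f'(t) = 3t^2
t_0 = 4.070000: f = 49.919143, f' = 49.694700 → t_1 = 4.070000 - (49.919143)/(49.694700) = 3.065484
t_1 = 3.065484: f = 11.306930, f' = 28.191568 → t_2 = 3.065484 - (11.306930)/(28.191568) = 2.664409
t_2 = 2.664409: f = 1.414833, f' = 21.297221 → t_3 = 2.664409 - (1.414833)/(21.297221) = 2.597976

2.5980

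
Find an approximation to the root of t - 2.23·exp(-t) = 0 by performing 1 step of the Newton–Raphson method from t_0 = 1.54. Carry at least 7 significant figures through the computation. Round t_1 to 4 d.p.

0.8215

Newton update: t ← t − f(t)/f'(t).
f'(t) = 1 + 2.23·exp(-t)
t_0 = 1.540000: f = 1.061930, f' = 1.478070 → t_1 = 1.540000 - (1.061930)/(1.478070) = 0.821543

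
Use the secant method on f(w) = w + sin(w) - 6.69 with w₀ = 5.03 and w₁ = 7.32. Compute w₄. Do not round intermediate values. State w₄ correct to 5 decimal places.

6.48730

Secant update: w_(k+1) = w_k − f(w_k)·(w_k − w_(k-1))/(f(w_k) − f(w_(k-1))).
f(w_0) = -2.609984, f(w_1) = 1.490787
w_2 = 7.320000 - (1.490787)·(7.320000 - 5.030000)/(1.490787 - (-2.609984)) = 6.487497; f(w_2) = 0.000391
w_3 = 6.487497 - (0.000391)·(6.487497 - 7.320000)/(0.000391 - (1.490787)) = 6.487279; f(w_3) = -0.000041
w_4 = 6.487279 - (-0.000041)·(6.487279 - 6.487497)/(-0.000041 - (0.000391)) = 6.487300; f(w_4) = 0.000000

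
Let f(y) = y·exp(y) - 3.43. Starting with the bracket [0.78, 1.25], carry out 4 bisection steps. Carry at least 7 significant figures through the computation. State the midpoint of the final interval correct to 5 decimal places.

1.11781

f(0.780000) = -1.728452, f(1.250000) = 0.932929 (opposite signs)
step 1: m = 1.015000, f(m) = -0.629246 < 0 → root in [1.015000, 1.250000]
step 2: m = 1.132500, f(m) = 0.084607 > 0 → root in [1.015000, 1.132500]
step 3: m = 1.073750, f(m) = -0.287850 < 0 → root in [1.073750, 1.132500]
step 4: m = 1.103125, f(m) = -0.105657 < 0 → root in [1.103125, 1.132500]
Midpoint of [1.103125, 1.132500] = 1.117812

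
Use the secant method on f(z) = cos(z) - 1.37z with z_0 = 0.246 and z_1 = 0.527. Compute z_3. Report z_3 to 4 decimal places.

0.6016

Secant update: z_(k+1) = z_k − f(z_k)·(z_k − z_(k-1))/(f(z_k) − f(z_(k-1))).
f(z_0) = 0.632874, f(z_1) = 0.142330
z_2 = 0.527000 - (0.142330)·(0.527000 - 0.246000)/(0.142330 - (0.632874)) = 0.608531; f(z_2) = -0.013199
z_3 = 0.608531 - (-0.013199)·(0.608531 - 0.527000)/(-0.013199 - (0.142330)) = 0.601612; f(z_3) = 0.000216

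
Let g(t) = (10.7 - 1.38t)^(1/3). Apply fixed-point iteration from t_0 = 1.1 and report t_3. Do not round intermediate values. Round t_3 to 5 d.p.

1.99683

t_1 = g(1.100000) = 2.094012
t_2 = g(2.094012) = 1.984062
t_3 = g(1.984062) = 1.996828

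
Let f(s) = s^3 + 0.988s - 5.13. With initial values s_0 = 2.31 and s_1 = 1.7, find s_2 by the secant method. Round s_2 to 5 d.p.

Secant update: s_(k+1) = s_k − f(s_k)·(s_k − s_(k-1))/(f(s_k) − f(s_(k-1))).
f(s_0) = 9.478671, f(s_1) = 1.462600
s_2 = 1.700000 - (1.462600)·(1.700000 - 2.310000)/(1.462600 - (9.478671)) = 1.588700; f(s_2) = 0.449466

1.58870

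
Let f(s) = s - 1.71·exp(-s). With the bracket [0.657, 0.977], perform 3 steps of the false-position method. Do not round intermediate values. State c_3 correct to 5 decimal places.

0.78218

f(0.657000) = -0.229471, f(0.977000) = 0.333290
step 1: c = 0.787483, f(c) = 0.009453 > 0 → new bracket [0.657000, 0.787483]
step 2: c = 0.782321, f(c) = 0.000263 > 0 → new bracket [0.657000, 0.782321]
step 3: c = 0.782177, f(c) = 0.000007 > 0 → new bracket [0.657000, 0.782177]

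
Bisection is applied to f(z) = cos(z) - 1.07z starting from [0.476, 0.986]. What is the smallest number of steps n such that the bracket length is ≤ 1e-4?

13

Initial width b − a = 0.986 − 0.476 = 0.510000.
After n steps the width is (b−a)/2^n; need (b−a)/2^n ≤ 1e-4.
So n ≥ log₂(0.510000/1e-4) = log₂(5100.0000) ≈ 12.3163.
Hence n = 13.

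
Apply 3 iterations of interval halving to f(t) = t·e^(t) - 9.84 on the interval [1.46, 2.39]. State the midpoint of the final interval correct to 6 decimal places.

f(1.460000) = -3.553299, f(2.390000) = 16.243251 (opposite signs)
step 1: m = 1.925000, f(m) = 3.356161 > 0 → root in [1.460000, 1.925000]
step 2: m = 1.692500, f(m) = -0.644569 < 0 → root in [1.692500, 1.925000]
step 3: m = 1.808750, f(m) = 1.198465 > 0 → root in [1.692500, 1.808750]
Midpoint of [1.692500, 1.808750] = 1.750625

1.750625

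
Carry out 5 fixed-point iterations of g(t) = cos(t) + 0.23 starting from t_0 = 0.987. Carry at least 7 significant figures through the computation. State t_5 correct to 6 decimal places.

0.841834

t_1 = g(0.987000) = 0.781195
t_2 = g(0.781195) = 0.940072
t_3 = g(0.940072) = 0.819730
t_4 = g(0.819730) = 0.912419
t_5 = g(0.912419) = 0.841834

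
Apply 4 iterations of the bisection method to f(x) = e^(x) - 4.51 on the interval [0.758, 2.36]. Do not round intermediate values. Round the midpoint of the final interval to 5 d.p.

f(0.758000) = -2.375996, f(2.360000) = 6.080951 (opposite signs)
step 1: m = 1.559000, f(m) = 0.244065 > 0 → root in [0.758000, 1.559000]
step 2: m = 1.158500, f(m) = -1.324848 < 0 → root in [1.158500, 1.559000]
step 3: m = 1.358750, f(m) = -0.618674 < 0 → root in [1.358750, 1.559000]
step 4: m = 1.458875, f(m) = -0.208882 < 0 → root in [1.458875, 1.559000]
Midpoint of [1.458875, 1.559000] = 1.508938

1.50894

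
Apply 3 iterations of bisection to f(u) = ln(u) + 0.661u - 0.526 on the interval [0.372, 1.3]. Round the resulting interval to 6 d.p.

f(0.372000) = -1.268969, f(1.300000) = 0.595664 (opposite signs)
step 1: m = 0.836000, f(m) = -0.152531 < 0 → root in [0.836000, 1.300000]
step 2: m = 1.068000, f(m) = 0.245736 > 0 → root in [0.836000, 1.068000]
step 3: m = 0.952000, f(m) = 0.054082 > 0 → root in [0.836000, 0.952000]

[0.836000, 0.952000]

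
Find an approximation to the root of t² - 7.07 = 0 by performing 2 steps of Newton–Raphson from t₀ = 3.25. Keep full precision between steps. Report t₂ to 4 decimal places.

2.6595

Newton update: t ← t − f(t)/f'(t).
f'(t) = 2t
t_0 = 3.250000: f = 3.492500, f' = 6.500000 → t_1 = 3.250000 - (3.492500)/(6.500000) = 2.712692
t_1 = 2.712692: f = 0.288700, f' = 5.425385 → t_2 = 2.712692 - (0.288700)/(5.425385) = 2.659480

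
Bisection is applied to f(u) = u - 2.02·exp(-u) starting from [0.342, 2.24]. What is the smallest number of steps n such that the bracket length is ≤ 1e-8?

28

Initial width b − a = 2.24 − 0.342 = 1.898000.
After n steps the width is (b−a)/2^n; need (b−a)/2^n ≤ 1e-8.
So n ≥ log₂(1.898000/1e-8) = log₂(189800000.0000) ≈ 27.4999.
Hence n = 28.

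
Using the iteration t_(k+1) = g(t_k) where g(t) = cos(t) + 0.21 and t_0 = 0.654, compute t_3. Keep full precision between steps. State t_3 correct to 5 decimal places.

t_1 = g(0.654000) = 1.003657
t_2 = g(1.003657) = 0.747222
t_3 = g(0.747222) = 0.943580

0.94358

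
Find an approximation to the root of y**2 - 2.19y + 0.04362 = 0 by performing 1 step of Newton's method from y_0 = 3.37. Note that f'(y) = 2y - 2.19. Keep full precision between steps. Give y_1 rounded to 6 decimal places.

2.486435

Newton update: y ← y − f(y)/f'(y).
y_0 = 3.370000: f = 4.020220, f' = 4.550000 → y_1 = 3.370000 - (4.020220)/(4.550000) = 2.486435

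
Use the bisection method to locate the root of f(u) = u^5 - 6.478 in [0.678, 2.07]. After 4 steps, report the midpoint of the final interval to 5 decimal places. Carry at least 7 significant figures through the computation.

1.41750

f(0.678000) = -6.334732, f(2.070000) = 31.527962 (opposite signs)
step 1: m = 1.374000, f(m) = -1.580960 < 0 → root in [1.374000, 2.070000]
step 2: m = 1.722000, f(m) = 8.663390 > 0 → root in [1.374000, 1.722000]
step 3: m = 1.548000, f(m) = 2.411038 > 0 → root in [1.374000, 1.548000]
step 4: m = 1.461000, f(m) = 0.178579 > 0 → root in [1.374000, 1.461000]
Midpoint of [1.374000, 1.461000] = 1.417500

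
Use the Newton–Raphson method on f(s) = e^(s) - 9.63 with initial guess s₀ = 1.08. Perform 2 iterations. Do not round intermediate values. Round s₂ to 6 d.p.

Newton update: s ← s − f(s)/f'(s).
f'(s) = e^(s)
s_0 = 1.080000: f = -6.685320, f' = 2.944680 → s_1 = 1.080000 - (-6.685320)/(2.944680) = 3.350305
s_1 = 3.350305: f = 18.881426, f' = 28.511426 → s_2 = 3.350305 - (18.881426)/(28.511426) = 2.688064

2.688064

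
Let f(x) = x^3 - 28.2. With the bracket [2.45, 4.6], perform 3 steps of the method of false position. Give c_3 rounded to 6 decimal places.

f(2.450000) = -13.493875, f(4.600000) = 69.136000
step 1: c = 2.801106, f(c) = -6.221980 < 0 → new bracket [2.801106, 4.600000]
step 2: c = 2.949633, f(c) = -2.537213 < 0 → new bracket [2.949633, 4.600000]
step 3: c = 3.008055, f(c) = -0.981923 < 0 → new bracket [3.008055, 4.600000]

3.008055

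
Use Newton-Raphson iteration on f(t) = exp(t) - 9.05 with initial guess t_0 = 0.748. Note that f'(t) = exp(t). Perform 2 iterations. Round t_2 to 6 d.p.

3.192096

t_0 = 0.748000: f = -6.937230, f' = 2.112770 → t_1 = 0.748000 - (-6.937230)/(2.112770) = 4.031476
t_1 = 4.031476: f = 47.293996, f' = 56.343996 → t_2 = 4.031476 - (47.293996)/(56.343996) = 3.192096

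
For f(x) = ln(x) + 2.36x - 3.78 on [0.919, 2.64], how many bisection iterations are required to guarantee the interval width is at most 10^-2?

Initial width b − a = 2.64 − 0.919 = 1.721000.
After n steps the width is (b−a)/2^n; need (b−a)/2^n ≤ 10^-2.
So n ≥ log₂(1.721000/10^-2) = log₂(172.1000) ≈ 7.4271.
Hence n = 8.

8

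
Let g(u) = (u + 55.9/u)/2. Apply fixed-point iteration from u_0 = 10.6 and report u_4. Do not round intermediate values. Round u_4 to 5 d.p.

u_1 = g(10.600000) = 7.936792
u_2 = g(7.936792) = 7.489970
u_3 = g(7.489970) = 7.476642
u_4 = g(7.476642) = 7.476630

7.47663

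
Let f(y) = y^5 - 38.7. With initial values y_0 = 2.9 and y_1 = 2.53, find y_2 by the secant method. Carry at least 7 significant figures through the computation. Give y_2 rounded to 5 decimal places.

Secant update: y_(k+1) = y_k − f(y_k)·(y_k − y_(k-1))/(f(y_k) − f(y_(k-1))).
f(y_0) = 166.411490, f(y_1) = 64.957948
y_2 = 2.530000 - (64.957948)·(2.530000 - 2.900000)/(64.957948 - (166.411490)) = 2.293099; f(y_2) = 24.703622

2.29310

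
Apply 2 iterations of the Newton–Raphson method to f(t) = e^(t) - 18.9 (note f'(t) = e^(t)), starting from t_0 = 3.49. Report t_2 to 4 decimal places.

2.9469

Newton update: t ← t − f(t)/f'(t).
t_0 = 3.490000: f = 13.885948, f' = 32.785948 → t_1 = 3.490000 - (13.885948)/(32.785948) = 3.066466
t_1 = 3.066466: f = 2.565918, f' = 21.465918 → t_2 = 3.066466 - (2.565918)/(21.465918) = 2.946932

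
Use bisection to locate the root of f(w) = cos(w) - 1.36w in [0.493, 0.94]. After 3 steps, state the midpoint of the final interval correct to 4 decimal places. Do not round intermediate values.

f(0.493000) = 0.210437, f(0.940000) = -0.688612 (opposite signs)
step 1: m = 0.716500, f(m) = -0.220331 < 0 → root in [0.493000, 0.716500]
step 2: m = 0.604750, f(m) = 0.000184 > 0 → root in [0.604750, 0.716500]
step 3: m = 0.660625, f(m) = -0.108841 < 0 → root in [0.604750, 0.660625]
Midpoint of [0.604750, 0.660625] = 0.632687

0.6327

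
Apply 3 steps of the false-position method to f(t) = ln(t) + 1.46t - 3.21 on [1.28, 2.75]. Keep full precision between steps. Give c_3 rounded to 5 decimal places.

f(1.280000) = -1.094340, f(2.750000) = 1.816601
step 1: c = 1.832632, f(c) = 0.071396 > 0 → new bracket [1.280000, 1.832632]
step 2: c = 1.798786, f(c) = 0.003339 > 0 → new bracket [1.280000, 1.798786]
step 3: c = 1.797208, f(c) = 0.000157 > 0 → new bracket [1.280000, 1.797208]

1.79721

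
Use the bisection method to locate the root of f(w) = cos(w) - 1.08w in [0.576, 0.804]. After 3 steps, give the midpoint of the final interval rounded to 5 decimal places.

0.70425

f(0.576000) = 0.216568, f(0.804000) = -0.174488 (opposite signs)
step 1: m = 0.690000, f(m) = 0.026046 > 0 → root in [0.690000, 0.804000]
step 2: m = 0.747000, f(m) = -0.073030 < 0 → root in [0.690000, 0.747000]
step 3: m = 0.718500, f(m) = -0.023186 < 0 → root in [0.690000, 0.718500]
Midpoint of [0.690000, 0.718500] = 0.704250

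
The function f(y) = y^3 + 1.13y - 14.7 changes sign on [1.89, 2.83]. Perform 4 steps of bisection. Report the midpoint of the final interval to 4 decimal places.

2.2719

f(1.890000) = -5.813031, f(2.830000) = 11.163087 (opposite signs)
step 1: m = 2.360000, f(m) = 1.111056 > 0 → root in [1.890000, 2.360000]
step 2: m = 2.125000, f(m) = -2.703047 < 0 → root in [2.125000, 2.360000]
step 3: m = 2.242500, f(m) = -0.888877 < 0 → root in [2.242500, 2.360000]
step 4: m = 2.301250, f(m) = 0.087261 > 0 → root in [2.242500, 2.301250]
Midpoint of [2.242500, 2.301250] = 2.271875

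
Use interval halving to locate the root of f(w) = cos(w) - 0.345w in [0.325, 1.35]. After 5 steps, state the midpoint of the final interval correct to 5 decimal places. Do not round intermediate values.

f(0.325000) = 0.835526, f(1.350000) = -0.246743 (opposite signs)
step 1: m = 0.837500, f(m) = 0.380385 > 0 → root in [0.837500, 1.350000]
step 2: m = 1.093750, f(m) = 0.081814 > 0 → root in [1.093750, 1.350000]
step 3: m = 1.221875, f(m) = -0.079663 < 0 → root in [1.093750, 1.221875]
step 4: m = 1.157812, f(m) = 0.001899 > 0 → root in [1.157812, 1.221875]
step 5: m = 1.189844, f(m) = -0.038691 < 0 → root in [1.157812, 1.189844]
Midpoint of [1.157812, 1.189844] = 1.173828

1.17383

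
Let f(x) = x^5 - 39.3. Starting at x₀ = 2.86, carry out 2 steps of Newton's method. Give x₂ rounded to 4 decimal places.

2.1591

f'(x) = 5x⁴
x_0 = 2.860000: f = 152.050749, f' = 334.529281 → x_1 = 2.860000 - (152.050749)/(334.529281) = 2.405479
x_1 = 2.405479: f = 41.239217, f' = 167.407892 → x_2 = 2.405479 - (41.239217)/(167.407892) = 2.159139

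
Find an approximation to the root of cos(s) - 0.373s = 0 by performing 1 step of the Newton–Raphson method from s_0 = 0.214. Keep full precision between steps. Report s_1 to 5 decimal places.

1.74699

f'(s) = -sin(s) - 0.373
s_0 = 0.214000: f = 0.897367, f' = -0.585370 → s_1 = 0.214000 - (0.897367)/(-0.585370) = 1.746991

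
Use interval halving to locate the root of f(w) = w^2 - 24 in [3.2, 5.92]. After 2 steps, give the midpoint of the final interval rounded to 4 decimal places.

4.9000

f(3.200000) = -13.760000, f(5.920000) = 11.046400 (opposite signs)
step 1: m = 4.560000, f(m) = -3.206400 < 0 → root in [4.560000, 5.920000]
step 2: m = 5.240000, f(m) = 3.457600 > 0 → root in [4.560000, 5.240000]
Midpoint of [4.560000, 5.240000] = 4.900000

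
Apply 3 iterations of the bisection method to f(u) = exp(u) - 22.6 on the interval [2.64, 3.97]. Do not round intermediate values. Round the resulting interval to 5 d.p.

f(2.640000) = -8.586796, f(3.970000) = 30.384531 (opposite signs)
step 1: m = 3.305000, f(m) = 4.648542 > 0 → root in [2.640000, 3.305000]
step 2: m = 2.972500, f(m) = -3.059290 < 0 → root in [2.972500, 3.305000]
step 3: m = 3.138750, f(m) = 0.475005 > 0 → root in [2.972500, 3.138750]

[2.97250, 3.13875]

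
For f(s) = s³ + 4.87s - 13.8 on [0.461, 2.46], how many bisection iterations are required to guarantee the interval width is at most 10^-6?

Initial width b − a = 2.46 − 0.461 = 1.999000.
After n steps the width is (b−a)/2^n; need (b−a)/2^n ≤ 10^-6.
So n ≥ log₂(1.999000/10^-6) = log₂(1999000.0000) ≈ 20.9308.
Hence n = 21.

21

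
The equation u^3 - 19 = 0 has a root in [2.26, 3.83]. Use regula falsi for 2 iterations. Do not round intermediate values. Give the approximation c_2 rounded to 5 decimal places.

2.61851

f(2.260000) = -7.456824, f(3.830000) = 37.181887
step 1: c = 2.522266, f(c) = -2.953784 < 0 → new bracket [2.522266, 3.830000]
step 2: c = 2.618509, f(c) = -1.045967 < 0 → new bracket [2.618509, 3.830000]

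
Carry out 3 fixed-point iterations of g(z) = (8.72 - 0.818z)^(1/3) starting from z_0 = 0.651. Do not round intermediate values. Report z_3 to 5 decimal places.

1.92649

z_1 = g(0.651000) = 2.015503
z_2 = g(2.015503) = 1.919406
z_3 = g(1.919406) = 1.926492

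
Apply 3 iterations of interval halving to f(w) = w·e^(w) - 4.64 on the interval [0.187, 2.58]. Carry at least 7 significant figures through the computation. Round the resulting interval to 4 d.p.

f(0.187000) = -4.414548, f(2.580000) = 29.408616 (opposite signs)
step 1: m = 1.383500, f(m) = 0.878558 > 0 → root in [0.187000, 1.383500]
step 2: m = 0.785250, f(m) = -2.917982 < 0 → root in [0.785250, 1.383500]
step 3: m = 1.084375, f(m) = -1.432863 < 0 → root in [1.084375, 1.383500]

[1.0844, 1.3835]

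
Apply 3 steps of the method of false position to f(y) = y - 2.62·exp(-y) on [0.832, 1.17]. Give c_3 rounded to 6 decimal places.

0.981682

f(0.832000) = -0.308167, f(1.170000) = 0.356839
step 1: c = 0.988631, f(c) = 0.013766 > 0 → new bracket [0.832000, 0.988631]
step 2: c = 0.981933, f(c) = 0.000517 > 0 → new bracket [0.832000, 0.981933]
step 3: c = 0.981682, f(c) = 0.000019 > 0 → new bracket [0.832000, 0.981682]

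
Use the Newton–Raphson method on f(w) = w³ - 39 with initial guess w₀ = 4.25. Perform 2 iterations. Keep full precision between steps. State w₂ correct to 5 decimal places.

3.39847

f'(w) = 3w²
w_0 = 4.250000: f = 37.765625, f' = 54.187500 → w_1 = 4.250000 - (37.765625)/(54.187500) = 3.553057
w_1 = 3.553057: f = 5.854534, f' = 37.872632 → w_2 = 3.553057 - (5.854534)/(37.872632) = 3.398472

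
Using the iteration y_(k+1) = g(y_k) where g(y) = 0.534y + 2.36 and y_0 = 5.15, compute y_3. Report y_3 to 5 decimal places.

5.07742

y_1 = g(5.150000) = 5.110100
y_2 = g(5.110100) = 5.088793
y_3 = g(5.088793) = 5.077416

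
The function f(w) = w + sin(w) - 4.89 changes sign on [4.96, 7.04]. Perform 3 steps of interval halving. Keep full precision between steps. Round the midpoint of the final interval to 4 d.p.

5.6100

f(4.960000) = -0.899501, f(7.040000) = 2.836609 (opposite signs)
step 1: m = 6.000000, f(m) = 0.830585 > 0 → root in [4.960000, 6.000000]
step 2: m = 5.480000, f(m) = -0.129572 < 0 → root in [5.480000, 6.000000]
step 3: m = 5.740000, f(m) = 0.333135 > 0 → root in [5.480000, 5.740000]
Midpoint of [5.480000, 5.740000] = 5.610000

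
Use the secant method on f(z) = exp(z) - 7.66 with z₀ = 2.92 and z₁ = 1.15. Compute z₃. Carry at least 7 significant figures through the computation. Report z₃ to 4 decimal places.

f(z_0) = 10.881287, f(z_1) = -4.501807
z_2 = 1.150000 - (-4.501807)·(1.150000 - 2.920000)/(-4.501807 - (10.881287)) = 1.667984; f(z_2) = -2.358530
z_3 = 1.667984 - (-2.358530)·(1.667984 - 1.150000)/(-2.358530 - (-4.501807)) = 2.237990; f(z_3) = 1.714473

2.2380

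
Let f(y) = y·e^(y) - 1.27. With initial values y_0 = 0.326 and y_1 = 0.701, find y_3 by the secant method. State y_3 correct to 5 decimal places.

f(y_0) = -0.818355, f(y_1) = 0.143053
y_2 = 0.701000 - (0.143053)·(0.701000 - 0.326000)/(0.143053 - (-0.818355)) = 0.645202; f(y_2) = -0.040006
y_3 = 0.645202 - (-0.040006)·(0.645202 - 0.701000)/(-0.040006 - (0.143053)) = 0.657396; f(y_3) = -0.001383

0.65740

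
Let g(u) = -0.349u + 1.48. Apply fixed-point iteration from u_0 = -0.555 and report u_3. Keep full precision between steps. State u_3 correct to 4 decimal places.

u_1 = g(-0.555000) = 1.673695
u_2 = g(1.673695) = 0.895880
u_3 = g(0.895880) = 1.167338

1.1673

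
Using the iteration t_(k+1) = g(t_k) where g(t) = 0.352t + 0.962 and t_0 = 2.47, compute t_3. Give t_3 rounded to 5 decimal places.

1.52755

t_1 = g(2.470000) = 1.831440
t_2 = g(1.831440) = 1.606667
t_3 = g(1.606667) = 1.527547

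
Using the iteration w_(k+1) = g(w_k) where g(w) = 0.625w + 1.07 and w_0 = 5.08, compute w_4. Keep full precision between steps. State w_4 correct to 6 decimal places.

3.193096

w_1 = g(5.080000) = 4.245000
w_2 = g(4.245000) = 3.723125
w_3 = g(3.723125) = 3.396953
w_4 = g(3.396953) = 3.193096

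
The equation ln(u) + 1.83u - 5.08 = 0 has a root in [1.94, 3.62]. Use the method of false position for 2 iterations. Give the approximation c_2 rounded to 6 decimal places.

2.317122

f(1.940000) = -0.867112, f(3.620000) = 2.831074
step 1: c = 2.333909, f(c) = 0.038598 > 0 → new bracket [1.940000, 2.333909]
step 2: c = 2.317122, f(c) = 0.000659 > 0 → new bracket [1.940000, 2.317122]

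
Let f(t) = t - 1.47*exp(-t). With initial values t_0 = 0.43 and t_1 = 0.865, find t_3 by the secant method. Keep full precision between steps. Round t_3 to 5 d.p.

f(t_0) = -0.526248, f(t_1) = 0.246054
t_2 = 0.865000 - (0.246054)·(0.865000 - 0.430000)/(0.246054 - (-0.526248)) = 0.726410; f(t_2) = 0.015456
t_3 = 0.726410 - (0.015456)·(0.726410 - 0.865000)/(0.015456 - (0.246054)) = 0.717121; f(t_3) = -0.000468

0.71712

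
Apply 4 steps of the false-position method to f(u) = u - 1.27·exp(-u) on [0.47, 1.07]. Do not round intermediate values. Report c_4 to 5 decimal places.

f(0.470000) = -0.323753, f(1.070000) = 0.634379
step 1: c = 0.672740, f(c) = 0.024648 > 0 → new bracket [0.470000, 0.672740]
step 2: c = 0.658397, f(c) = 0.000942 > 0 → new bracket [0.470000, 0.658397]
step 3: c = 0.657850, f(c) = 0.000036 > 0 → new bracket [0.470000, 0.657850]
step 4: c = 0.657829, f(c) = 0.000001 > 0 → new bracket [0.470000, 0.657829]

0.65783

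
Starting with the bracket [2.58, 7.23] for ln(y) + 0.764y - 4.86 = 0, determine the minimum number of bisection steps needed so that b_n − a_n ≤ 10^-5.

Initial width b − a = 7.23 − 2.58 = 4.650000.
After n steps the width is (b−a)/2^n; need (b−a)/2^n ≤ 10^-5.
So n ≥ log₂(4.650000/10^-5) = log₂(465000.0000) ≈ 18.8269.
Hence n = 19.

19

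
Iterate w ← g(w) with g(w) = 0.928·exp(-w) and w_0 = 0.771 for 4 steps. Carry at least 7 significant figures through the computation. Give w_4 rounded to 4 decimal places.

0.5588

w_1 = g(0.771000) = 0.429247
w_2 = g(0.429247) = 0.604127
w_3 = g(0.604127) = 0.507199
w_4 = g(0.507199) = 0.558823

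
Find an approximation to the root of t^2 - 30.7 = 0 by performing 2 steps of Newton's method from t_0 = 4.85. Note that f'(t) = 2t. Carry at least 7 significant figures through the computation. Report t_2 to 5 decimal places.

t_0 = 4.850000: f = -7.177500, f' = 9.700000 → t_1 = 4.850000 - (-7.177500)/(9.700000) = 5.589948
t_1 = 5.589948: f = 0.547524, f' = 11.179897 → t_2 = 5.589948 - (0.547524)/(11.179897) = 5.540975

5.54097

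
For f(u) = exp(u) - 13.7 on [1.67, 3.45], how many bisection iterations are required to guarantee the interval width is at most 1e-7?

Initial width b − a = 3.45 − 1.67 = 1.780000.
After n steps the width is (b−a)/2^n; need (b−a)/2^n ≤ 1e-7.
So n ≥ log₂(1.780000/1e-7) = log₂(17800000.0000) ≈ 24.0854.
Hence n = 25.

25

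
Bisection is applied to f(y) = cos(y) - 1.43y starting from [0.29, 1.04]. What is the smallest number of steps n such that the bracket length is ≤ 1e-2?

7

Initial width b − a = 1.04 − 0.29 = 0.750000.
After n steps the width is (b−a)/2^n; need (b−a)/2^n ≤ 1e-2.
So n ≥ log₂(0.750000/1e-2) = log₂(75.0000) ≈ 6.2288.
Hence n = 7.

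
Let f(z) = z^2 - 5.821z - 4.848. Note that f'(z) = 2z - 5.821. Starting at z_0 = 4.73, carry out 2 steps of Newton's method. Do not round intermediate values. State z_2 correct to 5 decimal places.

z_0 = 4.730000: f = -10.008430, f' = 3.639000 → z_1 = 4.730000 - (-10.008430)/(3.639000) = 7.480324
z_1 = 7.480324: f = 7.564284, f' = 9.139649 → z_2 = 7.480324 - (7.564284)/(9.139649) = 6.652690

6.65269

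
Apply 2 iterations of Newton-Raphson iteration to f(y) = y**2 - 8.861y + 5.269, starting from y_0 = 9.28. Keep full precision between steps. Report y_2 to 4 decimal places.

f'(y) = 2y - 8.861
y_0 = 9.280000: f = 9.157320, f' = 9.699000 → y_1 = 9.280000 - (9.157320)/(9.699000) = 8.335849
y_1 = 8.335849: f = 0.891421, f' = 7.810698 → y_2 = 8.335849 - (0.891421)/(7.810698) = 8.221721

8.2217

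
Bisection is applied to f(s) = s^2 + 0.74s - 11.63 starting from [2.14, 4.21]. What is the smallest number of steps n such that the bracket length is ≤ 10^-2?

8

Initial width b − a = 4.21 − 2.14 = 2.070000.
After n steps the width is (b−a)/2^n; need (b−a)/2^n ≤ 10^-2.
So n ≥ log₂(2.070000/10^-2) = log₂(207.0000) ≈ 7.6935.
Hence n = 8.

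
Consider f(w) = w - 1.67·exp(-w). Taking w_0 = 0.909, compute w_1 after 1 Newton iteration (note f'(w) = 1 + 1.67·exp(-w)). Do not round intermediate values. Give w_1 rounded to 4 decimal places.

w_0 = 0.909000: f = 0.236112, f' = 1.672888 → w_1 = 0.909000 - (0.236112)/(1.672888) = 0.767860

0.7679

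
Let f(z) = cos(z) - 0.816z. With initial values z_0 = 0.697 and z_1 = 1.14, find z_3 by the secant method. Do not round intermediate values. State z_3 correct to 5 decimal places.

0.82800

f(z_0) = 0.198019, f(z_1) = -0.512645
z_2 = 1.140000 - (-0.512645)·(1.140000 - 0.697000)/(-0.512645 - (0.198019)) = 0.820437; f(z_2) = 0.012424
z_3 = 0.820437 - (0.012424)·(0.820437 - 1.140000)/(0.012424 - (-0.512645)) = 0.827999; f(z_3) = 0.000704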